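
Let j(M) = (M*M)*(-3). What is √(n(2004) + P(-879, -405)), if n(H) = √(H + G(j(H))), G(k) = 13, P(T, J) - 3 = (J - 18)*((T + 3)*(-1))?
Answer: √(-370545 + √2017) ≈ 608.69*I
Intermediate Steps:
P(T, J) = 3 + (-18 + J)*(-3 - T) (P(T, J) = 3 + (J - 18)*((T + 3)*(-1)) = 3 + (-18 + J)*((3 + T)*(-1)) = 3 + (-18 + J)*(-3 - T))
j(M) = -3*M² (j(M) = M²*(-3) = -3*M²)
n(H) = √(13 + H) (n(H) = √(H + 13) = √(13 + H))
√(n(2004) + P(-879, -405)) = √(√(13 + 2004) + (57 - 3*(-405) + 18*(-879) - 1*(-405)*(-879))) = √(√2017 + (57 + 1215 - 15822 - 355995)) = √(√2017 - 370545) = √(-370545 + √2017)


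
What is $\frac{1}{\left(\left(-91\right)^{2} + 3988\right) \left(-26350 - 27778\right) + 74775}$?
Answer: $- \frac{1}{664021657} \approx -1.506 \cdot 10^{-9}$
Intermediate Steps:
$\frac{1}{\left(\left(-91\right)^{2} + 3988\right) \left(-26350 - 27778\right) + 74775} = \frac{1}{\left(8281 + 3988\right) \left(-54128\right) + 74775} = \frac{1}{12269 \left(-54128\right) + 74775} = \frac{1}{-664096432 + 74775} = \frac{1}{-664021657} = - \frac{1}{664021657}$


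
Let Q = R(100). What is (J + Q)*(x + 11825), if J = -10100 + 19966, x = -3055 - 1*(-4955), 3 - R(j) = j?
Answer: 134079525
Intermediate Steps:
R(j) = 3 - j
x = 1900 (x = -3055 + 4955 = 1900)
J = 9866
Q = -97 (Q = 3 - 1*100 = 3 - 100 = -97)
(J + Q)*(x + 11825) = (9866 - 97)*(1900 + 11825) = 9769*13725 = 134079525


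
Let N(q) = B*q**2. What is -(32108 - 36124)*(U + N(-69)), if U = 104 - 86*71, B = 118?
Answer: 2232076736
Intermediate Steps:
N(q) = 118*q**2
U = -6002 (U = 104 - 6106 = -6002)
-(32108 - 36124)*(U + N(-69)) = -(32108 - 36124)*(-6002 + 118*(-69)**2) = -(-4016)*(-6002 + 118*4761) = -(-4016)*(-6002 + 561798) = -(-4016)*555796 = -1*(-2232076736) = 2232076736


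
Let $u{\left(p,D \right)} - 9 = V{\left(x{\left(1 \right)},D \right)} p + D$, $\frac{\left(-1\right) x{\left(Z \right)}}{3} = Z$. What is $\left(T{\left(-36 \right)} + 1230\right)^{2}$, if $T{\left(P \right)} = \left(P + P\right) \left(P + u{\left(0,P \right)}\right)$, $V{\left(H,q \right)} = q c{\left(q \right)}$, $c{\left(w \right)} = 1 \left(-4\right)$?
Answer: $33246756$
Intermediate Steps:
$c{\left(w \right)} = -4$
$x{\left(Z \right)} = - 3 Z$
$V{\left(H,q \right)} = - 4 q$ ($V{\left(H,q \right)} = q \left(-4\right) = - 4 q$)
$u{\left(p,D \right)} = 9 + D - 4 D p$ ($u{\left(p,D \right)} = 9 + \left(- 4 D p + D\right) = 9 - \left(- D + 4 D p\right) = 9 + D - 4 D p$)
$T{\left(P \right)} = 2 P \left(9 + 2 P\right)$ ($T{\left(P \right)} = \left(P + P\right) \left(P + \left(9 + P - 4 P 0\right)\right) = 2 P \left(P + \left(9 + P + 0\right)\right) = 2 P \left(P + \left(9 + P\right)\right) = 2 P \left(9 + 2 P\right)$)
$\left(T{\left(-36 \right)} + 1230\right)^{2} = \left(2 \left(-36\right) \left(9 + 2 \left(-36\right)\right) + 1230\right)^{2} = \left(2 \left(-36\right) \left(9 - 72\right) + 1230\right)^{2} = \left(2 \left(-36\right) \left(-63\right) + 1230\right)^{2} = \left(4536 + 1230\right)^{2} = 5766^{2} = 33246756$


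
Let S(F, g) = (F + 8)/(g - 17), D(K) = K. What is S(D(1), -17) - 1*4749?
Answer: -161475/34 ≈ -4749.3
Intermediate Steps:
S(F, g) = (8 + F)/(-17 + g)
S(D(1), -17) - 1*4749 = (8 + 1)/(-17 - 17) - 1*4749 = 9/(-34) - 4749 = -1/34*9 - 4749 = -9/34 - 4749 = -161475/34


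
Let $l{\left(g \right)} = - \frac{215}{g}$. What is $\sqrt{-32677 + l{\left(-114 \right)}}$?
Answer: $\frac{i \sqrt{424645782}}{114} \approx 180.76 i$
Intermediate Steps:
$\sqrt{-32677 + l{\left(-114 \right)}} = \sqrt{-32677 - \frac{215}{-114}} = \sqrt{-32677 - - \frac{215}{114}} = \sqrt{-32677 + \frac{215}{114}} = \sqrt{- \frac{3724963}{114}} = \frac{i \sqrt{424645782}}{114}$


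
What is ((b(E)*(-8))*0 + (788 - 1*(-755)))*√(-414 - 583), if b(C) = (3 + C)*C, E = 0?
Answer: 1543*I*√997 ≈ 48721.0*I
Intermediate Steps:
b(C) = C*(3 + C)
((b(E)*(-8))*0 + (788 - 1*(-755)))*√(-414 - 583) = (((0*(3 + 0))*(-8))*0 + (788 - 1*(-755)))*√(-414 - 583) = (((0*3)*(-8))*0 + (788 + 755))*√(-997) = ((0*(-8))*0 + 1543)*(I*√997) = (0*0 + 1543)*(I*√997) = (0 + 1543)*(I*√997) = 1543*(I*√997) = 1543*I*√997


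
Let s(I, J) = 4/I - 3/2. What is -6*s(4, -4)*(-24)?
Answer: -72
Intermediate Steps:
s(I, J) = -3/2 + 4/I (s(I, J) = 4/I - 3*½ = 4/I - 3/2 = -3/2 + 4/I)
-6*s(4, -4)*(-24) = -6*(-3/2 + 4/4)*(-24) = -6*(-3/2 + 4*(¼))*(-24) = -6*(-3/2 + 1)*(-24) = -6*(-½)*(-24) = 3*(-24) = -72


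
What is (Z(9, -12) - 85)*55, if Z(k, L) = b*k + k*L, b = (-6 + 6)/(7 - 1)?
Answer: -10615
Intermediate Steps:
b = 0 (b = 0/6 = 0*(⅙) = 0)
Z(k, L) = L*k (Z(k, L) = 0*k + k*L = 0 + L*k = L*k)
(Z(9, -12) - 85)*55 = (-12*9 - 85)*55 = (-108 - 85)*55 = -193*55 = -10615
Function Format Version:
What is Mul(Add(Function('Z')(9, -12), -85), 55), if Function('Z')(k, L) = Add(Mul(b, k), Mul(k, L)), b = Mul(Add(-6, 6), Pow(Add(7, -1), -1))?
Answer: -10615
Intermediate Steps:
b = 0 (b = Mul(0, Pow(6, -1)) = Mul(0, Rational(1, 6)) = 0)
Function('Z')(k, L) = Mul(L, k) (Function('Z')(k, L) = Add(Mul(0, k), Mul(k, L)) = Add(0, Mul(L, k)) = Mul(L, k))
Mul(Add(Function('Z')(9, -12), -85), 55) = Mul(Add(Mul(-12, 9), -85), 55) = Mul(Add(-108, -85), 55) = Mul(-193, 55) = -10615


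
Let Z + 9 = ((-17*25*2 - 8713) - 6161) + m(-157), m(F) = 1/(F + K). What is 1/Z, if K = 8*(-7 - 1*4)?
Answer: -245/3854586 ≈ -6.3561e-5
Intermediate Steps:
K = -88 (K = 8*(-7 - 4) = 8*(-11) = -88)
m(F) = 1/(-88 + F) (m(F) = 1/(F - 88) = 1/(-88 + F))
Z = -3854586/245 (Z = -9 + (((-17*25*2 - 8713) - 6161) + 1/(-88 - 157)) = -9 + (((-425*2 - 8713) - 6161) + 1/(-245)) = -9 + (((-850 - 8713) - 6161) - 1/245) = -9 + ((-9563 - 6161) - 1/245) = -9 + (-15724 - 1/245) = -9 - 3852381/245 = -3854586/245 ≈ -15733.)
1/Z = 1/(-3854586/245) = -245/3854586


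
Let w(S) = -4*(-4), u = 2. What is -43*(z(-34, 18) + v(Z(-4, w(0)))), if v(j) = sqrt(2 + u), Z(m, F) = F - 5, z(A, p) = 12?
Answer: -602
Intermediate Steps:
w(S) = 16
Z(m, F) = -5 + F
v(j) = 2 (v(j) = sqrt(2 + 2) = sqrt(4) = 2)
-43*(z(-34, 18) + v(Z(-4, w(0)))) = -43*(12 + 2) = -43*14 = -602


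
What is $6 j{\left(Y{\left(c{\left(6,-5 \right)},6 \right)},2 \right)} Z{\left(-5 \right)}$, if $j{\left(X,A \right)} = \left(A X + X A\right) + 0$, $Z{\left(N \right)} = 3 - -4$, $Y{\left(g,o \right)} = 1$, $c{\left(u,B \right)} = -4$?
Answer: $168$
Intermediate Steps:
$Z{\left(N \right)} = 7$ ($Z{\left(N \right)} = 3 + 4 = 7$)
$j{\left(X,A \right)} = 2 A X$ ($j{\left(X,A \right)} = \left(A X + A X\right) + 0 = 2 A X + 0 = 2 A X$)
$6 j{\left(Y{\left(c{\left(6,-5 \right)},6 \right)},2 \right)} Z{\left(-5 \right)} = 6 \cdot 2 \cdot 2 \cdot 1 \cdot 7 = 6 \cdot 4 \cdot 7 = 24 \cdot 7 = 168$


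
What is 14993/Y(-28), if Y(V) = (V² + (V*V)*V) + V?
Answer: -14993/21196 ≈ -0.70735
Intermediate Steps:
Y(V) = V + V² + V³ (Y(V) = (V² + V²*V) + V = (V² + V³) + V = V + V² + V³)
14993/Y(-28) = 14993/((-28*(1 - 28 + (-28)²))) = 14993/((-28*(1 - 28 + 784))) = 14993/((-28*757)) = 14993/(-21196) = 14993*(-1/21196) = -14993/21196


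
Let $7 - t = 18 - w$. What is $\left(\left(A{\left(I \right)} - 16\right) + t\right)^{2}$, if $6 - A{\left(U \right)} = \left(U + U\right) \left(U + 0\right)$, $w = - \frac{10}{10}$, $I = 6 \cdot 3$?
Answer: $448900$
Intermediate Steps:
$I = 18$
$w = -1$ ($w = \left(-10\right) \frac{1}{10} = -1$)
$A{\left(U \right)} = 6 - 2 U^{2}$ ($A{\left(U \right)} = 6 - \left(U + U\right) \left(U + 0\right) = 6 - 2 U U = 6 - 2 U^{2}$)
$t = -12$ ($t = 7 - \left(18 - -1\right) = 7 - \left(18 + 1\right) = 7 - 19 = -12$)
$\left(\left(A{\left(I \right)} - 16\right) + t\right)^{2} = \left(\left(\left(6 - 2 \cdot 18^{2}\right) - 16\right) - 12\right)^{2} = \left(\left(\left(6 - 648\right) - 16\right) - 12\right)^{2} = \left(\left(-642 - 16\right) - 12\right)^{2} = \left(-658 - 12\right)^{2} = \left(-670\right)^{2} = 448900$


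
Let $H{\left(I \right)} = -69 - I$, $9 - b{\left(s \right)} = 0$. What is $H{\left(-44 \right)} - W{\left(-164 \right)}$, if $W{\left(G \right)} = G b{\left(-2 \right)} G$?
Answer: $-242089$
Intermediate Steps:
$b{\left(s \right)} = 9$ ($b{\left(s \right)} = 9 - 0 = 9 + 0 = 9$)
$W{\left(G \right)} = 9 G^{2}$ ($W{\left(G \right)} = G 9 G = 9 G G = 9 G^{2}$)
$H{\left(-44 \right)} - W{\left(-164 \right)} = \left(-69 - -44\right) - 9 \left(-164\right)^{2} = \left(-69 + 44\right) - 9 \cdot 26896 = -25 - 242064 = -242089$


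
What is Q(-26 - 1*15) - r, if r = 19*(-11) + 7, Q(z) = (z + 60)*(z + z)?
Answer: -1356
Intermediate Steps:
Q(z) = 2*z*(60 + z) (Q(z) = (60 + z)*(2*z) = 2*z*(60 + z))
r = -202 (r = -209 + 7 = -202)
Q(-26 - 1*15) - r = 2*(-26 - 1*15)*(60 + (-26 - 1*15)) - 1*(-202) = 2*(-26 - 15)*(60 + (-26 - 15)) + 202 = 2*(-41)*(60 - 41) + 202 = 2*(-41)*19 + 202 = -1558 + 202 = -1356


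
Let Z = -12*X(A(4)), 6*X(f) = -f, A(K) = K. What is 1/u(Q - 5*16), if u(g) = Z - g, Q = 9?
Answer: 1/79 ≈ 0.012658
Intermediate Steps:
X(f) = -f/6 (X(f) = (-f)/6 = -f/6)
Z = 8 (Z = -(-2)*4 = -12*(-2/3) = 8)
u(g) = 8 - g
1/u(Q - 5*16) = 1/(8 - (9 - 5*16)) = 1/(8 - (9 - 80)) = 1/(8 - 1*(-71)) = 1/(8 + 71) = 1/79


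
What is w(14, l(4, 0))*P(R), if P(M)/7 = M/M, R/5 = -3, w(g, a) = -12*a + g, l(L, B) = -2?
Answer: 266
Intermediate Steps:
w(g, a) = g - 12*a
R = -15 (R = 5*(-3) = -15)
P(M) = 7 (P(M) = 7*(M/M) = 7*1 = 7)
w(14, l(4, 0))*P(R) = (14 - 12*(-2))*7 = (14 + 24)*7 = 38*7 = 266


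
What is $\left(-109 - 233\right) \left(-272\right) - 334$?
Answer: $92690$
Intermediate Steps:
$\left(-109 - 233\right) \left(-272\right) - 334 = \left(-342\right) \left(-272\right) - 334 = 93024 - 334 = 92690$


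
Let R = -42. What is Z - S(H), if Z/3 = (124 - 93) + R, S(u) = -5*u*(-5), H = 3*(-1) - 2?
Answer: 92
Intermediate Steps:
H = -5 (H = -3 - 2 = -5)
S(u) = 25*u
Z = -33 (Z = 3*((124 - 93) - 42) = 3*(31 - 42) = 3*(-11) = -33)
Z - S(H) = -33 - 25*(-5) = -33 - 1*(-125) = -33 + 125 = 92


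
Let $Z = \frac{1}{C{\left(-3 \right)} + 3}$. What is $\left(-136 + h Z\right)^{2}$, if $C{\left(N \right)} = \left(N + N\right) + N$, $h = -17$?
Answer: $\frac{638401}{36} \approx 17733.0$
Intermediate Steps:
$C{\left(N \right)} = 3 N$ ($C{\left(N \right)} = 2 N + N = 3 N$)
$Z = - \frac{1}{6}$ ($Z = \frac{1}{3 \left(-3\right) + 3} = \frac{1}{-9 + 3} = \frac{1}{-6} = - \frac{1}{6} \approx -0.16667$)
$\left(-136 + h Z\right)^{2} = \left(-136 - - \frac{17}{6}\right)^{2} = \left(-136 + \frac{17}{6}\right)^{2} = \left(- \frac{799}{6}\right)^{2} = \frac{638401}{36}$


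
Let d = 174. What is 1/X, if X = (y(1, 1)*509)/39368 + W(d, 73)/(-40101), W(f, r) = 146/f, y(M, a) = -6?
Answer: -68673283308/5328814681 ≈ -12.887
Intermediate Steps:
X = -5328814681/68673283308 (X = -6*509/39368 + (146/174)/(-40101) = -3054*1/39368 + (146*(1/174))*(-1/40101) = -1527/19684 + (73/87)*(-1/40101) = -1527/19684 - 73/3488787 = -5328814681/68673283308 ≈ -0.077597)
1/X = 1/(-5328814681/68673283308) = -68673283308/5328814681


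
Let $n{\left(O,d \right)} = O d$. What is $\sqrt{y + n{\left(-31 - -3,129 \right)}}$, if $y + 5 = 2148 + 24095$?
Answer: $3 \sqrt{2514} \approx 150.42$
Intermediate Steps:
$y = 26238$ ($y = -5 + \left(2148 + 24095\right) = -5 + 26243 = 26238$)
$\sqrt{y + n{\left(-31 - -3,129 \right)}} = \sqrt{26238 + \left(-31 - -3\right) 129} = \sqrt{26238 + \left(-31 + 3\right) 129} = \sqrt{26238 - 3612} = \sqrt{22626} = 3 \sqrt{2514}$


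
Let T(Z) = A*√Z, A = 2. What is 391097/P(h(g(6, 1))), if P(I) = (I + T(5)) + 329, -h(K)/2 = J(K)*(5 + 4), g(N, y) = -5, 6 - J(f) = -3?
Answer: 65313199/27869 - 782194*√5/27869 ≈ 2280.8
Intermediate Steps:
J(f) = 9 (J(f) = 6 - 1*(-3) = 6 + 3 = 9)
h(K) = -162 (h(K) = -18*(5 + 4) = -18*9 = -2*81 = -162)
T(Z) = 2*√Z
P(I) = 329 + I + 2*√5 (P(I) = (I + 2*√5) + 329 = 329 + I + 2*√5)
391097/P(h(g(6, 1))) = 391097/(329 - 162 + 2*√5) = 391097/(167 + 2*√5)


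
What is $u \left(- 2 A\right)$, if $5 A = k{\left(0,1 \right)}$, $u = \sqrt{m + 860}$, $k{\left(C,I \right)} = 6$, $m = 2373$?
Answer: $- \frac{12 \sqrt{3233}}{5} \approx -136.46$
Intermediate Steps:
$u = \sqrt{3233}$ ($u = \sqrt{2373 + 860} = \sqrt{3233} \approx 56.859$)
$A = \frac{6}{5}$ ($A = \frac{1}{5} \cdot 6 = \frac{6}{5} \approx 1.2$)
$u \left(- 2 A\right) = \sqrt{3233} \left(\left(-2\right) \frac{6}{5}\right) = \sqrt{3233} \left(- \frac{12}{5}\right) = - \frac{12 \sqrt{3233}}{5}$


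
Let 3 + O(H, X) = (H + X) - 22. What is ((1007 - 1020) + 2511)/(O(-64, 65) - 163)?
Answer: -2498/187 ≈ -13.358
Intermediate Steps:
O(H, X) = -25 + H + X (O(H, X) = -3 + ((H + X) - 22) = -3 + (-22 + H + X) = -25 + H + X)
((1007 - 1020) + 2511)/(O(-64, 65) - 163) = ((1007 - 1020) + 2511)/((-25 - 64 + 65) - 163) = (-13 + 2511)/(-24 - 163) = 2498/(-187) = 2498*(-1/187) = -2498/187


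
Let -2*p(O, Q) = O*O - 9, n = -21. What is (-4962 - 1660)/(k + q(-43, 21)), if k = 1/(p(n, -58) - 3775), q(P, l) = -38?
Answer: 26428402/151659 ≈ 174.26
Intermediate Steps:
p(O, Q) = 9/2 - O**2/2 (p(O, Q) = -(O*O - 9)/2 = -(O**2 - 9)/2 = -(-9 + O**2)/2 = 9/2 - O**2/2)
k = -1/3991 (k = 1/((9/2 - 1/2*(-21)**2) - 3775) = 1/((9/2 - 1/2*441) - 3775) = 1/((9/2 - 441/2) - 3775) = 1/(-216 - 3775) = 1/(-3991) = -1/3991 ≈ -0.00025056)
(-4962 - 1660)/(k + q(-43, 21)) = (-4962 - 1660)/(-1/3991 - 38) = -6622/(-151659/3991) = -6622*(-3991/151659) = 26428402/151659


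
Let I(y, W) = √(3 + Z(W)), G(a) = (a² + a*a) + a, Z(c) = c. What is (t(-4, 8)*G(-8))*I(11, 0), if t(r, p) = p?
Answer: 960*√3 ≈ 1662.8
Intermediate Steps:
G(a) = a + 2*a² (G(a) = (a² + a²) + a = 2*a² + a = a + 2*a²)
I(y, W) = √(3 + W)
(t(-4, 8)*G(-8))*I(11, 0) = (8*(-8*(1 + 2*(-8))))*√(3 + 0) = (8*(-8*(1 - 16)))*√3 = (8*(-8*(-15)))*√3 = (8*120)*√3 = 960*√3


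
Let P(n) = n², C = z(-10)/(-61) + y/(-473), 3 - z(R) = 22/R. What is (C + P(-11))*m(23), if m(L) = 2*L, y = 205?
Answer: 799537132/144265 ≈ 5542.1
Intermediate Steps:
z(R) = 3 - 22/R
C = -74823/144265 (C = (3 - 22/(-10))/(-61) + 205/(-473) = (3 - 22*(-⅒))*(-1/61) + 205*(-1/473) = (3 + 11/5)*(-1/61) - 205/473 = (26/5)*(-1/61) - 205/473 = -26/305 - 205/473 = -74823/144265 ≈ -0.51865)
(C + P(-11))*m(23) = (-74823/144265 + (-11)²)*(2*23) = (-74823/144265 + 121)*46 = (17381242/144265)*46 = 799537132/144265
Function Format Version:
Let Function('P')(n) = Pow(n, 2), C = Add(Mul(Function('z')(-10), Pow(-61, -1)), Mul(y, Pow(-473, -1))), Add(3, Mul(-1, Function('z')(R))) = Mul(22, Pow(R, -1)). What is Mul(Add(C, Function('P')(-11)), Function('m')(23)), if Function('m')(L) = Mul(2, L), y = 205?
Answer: Rational(799537132, 144265) ≈ 5542.1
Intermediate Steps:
Function('z')(R) = Add(3, Mul(-22, Pow(R, -1))) (Function('z')(R) = Add(3, Mul(-1, Mul(22, Pow(R, -1)))) = Add(3, Mul(-22, Pow(R, -1))))
C = Rational(-74823, 144265) (C = Add(Mul(Add(3, Mul(-22, Pow(-10, -1))), Pow(-61, -1)), Mul(205, Pow(-473, -1))) = Add(Mul(Add(3, Mul(-22, Rational(-1, 10))), Rational(-1, 61)), Mul(205, Rational(-1, 473))) = Add(Mul(Add(3, Rational(11, 5)), Rational(-1, 61)), Rational(-205, 473)) = Add(Mul(Rational(26, 5), Rational(-1, 61)), Rational(-205, 473)) = Add(Rational(-26, 305), Rational(-205, 473)) = Rational(-74823, 144265) ≈ -0.51865)
Mul(Add(C, Function('P')(-11)), Function('m')(23)) = Mul(Add(Rational(-74823, 144265), Pow(-11, 2)), Mul(2, 23)) = Mul(Add(Rational(-74823, 144265), 121), 46) = Mul(Rational(17381242, 144265), 46) = Rational(799537132, 144265)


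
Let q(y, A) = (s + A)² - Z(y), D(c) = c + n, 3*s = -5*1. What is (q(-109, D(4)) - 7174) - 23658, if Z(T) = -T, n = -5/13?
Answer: -47055485/1521 ≈ -30937.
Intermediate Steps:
n = -5/13 (n = -5*1/13 = -5/13 ≈ -0.38462)
s = -5/3 (s = (-5*1)/3 = (⅓)*(-5) = -5/3 ≈ -1.6667)
D(c) = -5/13 + c (D(c) = c - 5/13 = -5/13 + c)
q(y, A) = y + (-5/3 + A)² (q(y, A) = (-5/3 + A)² - (-1)*y = (-5/3 + A)² + y = y + (-5/3 + A)²)
(q(-109, D(4)) - 7174) - 23658 = ((-109 + (-5 + 3*(-5/13 + 4))²/9) - 7174) - 23658 = ((-109 + (-5 + 3*(47/13))²/9) - 7174) - 23658 = ((-109 + (-5 + 141/13)²/9) - 7174) - 23658 = ((-109 + (76/13)²/9) - 7174) - 23658 = ((-109 + (⅑)*(5776/169)) - 7174) - 23658 = ((-109 + 5776/1521) - 7174) - 23658 = (-160013/1521 - 7174) - 23658 = -11071667/1521 - 23658 = -47055485/1521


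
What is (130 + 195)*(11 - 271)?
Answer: -84500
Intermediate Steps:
(130 + 195)*(11 - 271) = 325*(-260) = -84500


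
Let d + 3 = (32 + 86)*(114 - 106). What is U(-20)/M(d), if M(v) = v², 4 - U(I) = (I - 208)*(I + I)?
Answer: -9116/885481 ≈ -0.010295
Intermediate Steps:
d = 941 (d = -3 + (32 + 86)*(114 - 106) = -3 + 118*8 = -3 + 944 = 941)
U(I) = 4 - 2*I*(-208 + I) (U(I) = 4 - (I - 208)*(I + I) = 4 - (-208 + I)*2*I = 4 - 2*I*(-208 + I))
U(-20)/M(d) = (4 - 2*(-20)² + 416*(-20))/(941²) = (4 - 2*400 - 8320)/885481 = (4 - 800 - 8320)*(1/885481) = -9116*1/885481 = -9116/885481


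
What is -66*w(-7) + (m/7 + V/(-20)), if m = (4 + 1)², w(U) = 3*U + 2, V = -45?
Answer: 35275/28 ≈ 1259.8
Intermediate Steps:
w(U) = 2 + 3*U
m = 25 (m = 5² = 25)
-66*w(-7) + (m/7 + V/(-20)) = -66*(2 + 3*(-7)) + (25/7 - 45/(-20)) = -66*(2 - 21) + (25*(⅐) - 45*(-1/20)) = -66*(-19) + (25/7 + 9/4) = 1254 + 163/28 = 35275/28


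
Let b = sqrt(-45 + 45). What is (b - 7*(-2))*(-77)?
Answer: -1078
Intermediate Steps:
b = 0 (b = sqrt(0) = 0)
(b - 7*(-2))*(-77) = (0 - 7*(-2))*(-77) = (0 + 14)*(-77) = 14*(-77) = -1078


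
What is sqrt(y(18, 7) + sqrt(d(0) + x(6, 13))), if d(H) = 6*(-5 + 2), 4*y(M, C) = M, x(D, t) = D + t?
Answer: sqrt(22)/2 ≈ 2.3452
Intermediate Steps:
y(M, C) = M/4
d(H) = -18 (d(H) = 6*(-3) = -18)
sqrt(y(18, 7) + sqrt(d(0) + x(6, 13))) = sqrt((1/4)*18 + sqrt(-18 + (6 + 13))) = sqrt(9/2 + sqrt(-18 + 19)) = sqrt(9/2 + sqrt(1)) = sqrt(9/2 + 1) = sqrt(11/2) = sqrt(22)/2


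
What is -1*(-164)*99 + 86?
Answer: 16322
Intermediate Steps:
-1*(-164)*99 + 86 = 164*99 + 86 = 16236 + 86 = 16322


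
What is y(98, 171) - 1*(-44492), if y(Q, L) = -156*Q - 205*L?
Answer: -5851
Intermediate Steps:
y(Q, L) = -205*L - 156*Q
y(98, 171) - 1*(-44492) = (-205*171 - 156*98) - 1*(-44492) = (-35055 - 15288) + 44492 = -50343 + 44492 = -5851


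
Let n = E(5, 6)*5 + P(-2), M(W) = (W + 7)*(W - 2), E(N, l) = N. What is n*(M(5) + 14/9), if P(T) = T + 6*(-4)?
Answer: -338/9 ≈ -37.556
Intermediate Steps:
M(W) = (-2 + W)*(7 + W) (M(W) = (7 + W)*(-2 + W) = (-2 + W)*(7 + W))
P(T) = -24 + T (P(T) = T - 24 = -24 + T)
n = -1 (n = 5*5 + (-24 - 2) = 25 - 26 = -1)
n*(M(5) + 14/9) = -((-14 + 5**2 + 5*5) + 14/9) = -((-14 + 25 + 25) + 14*(1/9)) = -(36 + 14/9) = -1*338/9 = -338/9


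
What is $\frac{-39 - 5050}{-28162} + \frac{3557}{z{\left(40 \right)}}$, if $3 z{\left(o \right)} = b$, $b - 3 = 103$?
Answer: $\frac{75264034}{746293} \approx 100.85$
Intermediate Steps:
$b = 106$ ($b = 3 + 103 = 106$)
$z{\left(o \right)} = \frac{106}{3}$ ($z{\left(o \right)} = \frac{1}{3} \cdot 106 = \frac{106}{3}$)
$\frac{-39 - 5050}{-28162} + \frac{3557}{z{\left(40 \right)}} = \frac{-39 - 5050}{-28162} + \frac{3557}{\frac{106}{3}} = \left(-39 - 5050\right) \left(- \frac{1}{28162}\right) + 3557 \cdot \frac{3}{106} = \left(-5089\right) \left(- \frac{1}{28162}\right) + \frac{10671}{106} = \frac{5089}{28162} + \frac{10671}{106} = \frac{75264034}{746293}$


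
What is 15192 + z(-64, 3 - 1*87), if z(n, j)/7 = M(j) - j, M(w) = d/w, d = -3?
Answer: 63121/4 ≈ 15780.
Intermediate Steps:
M(w) = -3/w
z(n, j) = -21/j - 7*j (z(n, j) = 7*(-3/j - j) = 7*(-j - 3/j) = -21/j - 7*j)
15192 + z(-64, 3 - 1*87) = 15192 + (-21/(3 - 1*87) - 7*(3 - 1*87)) = 15192 + (-21/(3 - 87) - 7*(3 - 87)) = 15192 + (-21/(-84) - 7*(-84)) = 15192 + (-21*(-1/84) + 588) = 15192 + (1/4 + 588) = 15192 + 2353/4 = 63121/4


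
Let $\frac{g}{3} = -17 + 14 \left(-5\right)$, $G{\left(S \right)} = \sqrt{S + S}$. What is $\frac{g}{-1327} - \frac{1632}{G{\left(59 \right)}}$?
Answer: $\frac{261}{1327} - \frac{816 \sqrt{118}}{59} \approx -150.04$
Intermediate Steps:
$G{\left(S \right)} = \sqrt{2} \sqrt{S}$ ($G{\left(S \right)} = \sqrt{2 S} = \sqrt{2} \sqrt{S}$)
$g = -261$ ($g = 3 \left(-17 + 14 \left(-5\right)\right) = 3 \left(-17 - 70\right) = 3 \left(-87\right) = -261$)
$\frac{g}{-1327} - \frac{1632}{G{\left(59 \right)}} = - \frac{261}{-1327} - \frac{1632}{\sqrt{2} \sqrt{59}} = \left(-261\right) \left(- \frac{1}{1327}\right) - \frac{1632}{\sqrt{118}} = \frac{261}{1327} - 1632 \frac{\sqrt{118}}{118} = \frac{261}{1327} - \frac{816 \sqrt{118}}{59}$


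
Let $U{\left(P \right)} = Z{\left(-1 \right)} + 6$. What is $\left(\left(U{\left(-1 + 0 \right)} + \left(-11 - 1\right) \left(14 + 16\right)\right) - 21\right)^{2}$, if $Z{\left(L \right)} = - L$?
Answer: $139876$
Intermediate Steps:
$U{\left(P \right)} = 7$ ($U{\left(P \right)} = \left(-1\right) \left(-1\right) + 6 = 1 + 6 = 7$)
$\left(\left(U{\left(-1 + 0 \right)} + \left(-11 - 1\right) \left(14 + 16\right)\right) - 21\right)^{2} = \left(\left(7 + \left(-11 - 1\right) \left(14 + 16\right)\right) - 21\right)^{2} = \left(\left(7 - 360\right) - 21\right)^{2} = \left(-353 - 21\right)^{2} = \left(-374\right)^{2} = 139876$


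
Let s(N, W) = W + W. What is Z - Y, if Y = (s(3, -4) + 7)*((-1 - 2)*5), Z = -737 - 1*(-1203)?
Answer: 451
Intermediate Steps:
s(N, W) = 2*W
Z = 466 (Z = -737 + 1203 = 466)
Y = 15 (Y = (2*(-4) + 7)*((-1 - 2)*5) = (-8 + 7)*(-3*5) = -1*(-15) = 15)
Z - Y = 466 - 1*15 = 466 - 15 = 451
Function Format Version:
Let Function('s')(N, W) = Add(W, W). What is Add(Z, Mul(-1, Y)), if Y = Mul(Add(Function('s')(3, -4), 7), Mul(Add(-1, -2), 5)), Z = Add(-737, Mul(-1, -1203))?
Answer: 451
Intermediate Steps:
Function('s')(N, W) = Mul(2, W)
Z = 466 (Z = Add(-737, 1203) = 466)
Y = 15 (Y = Mul(Add(Mul(2, -4), 7), Mul(Add(-1, -2), 5)) = Mul(Add(-8, 7), Mul(-3, 5)) = Mul(-1, -15) = 15)
Add(Z, Mul(-1, Y)) = Add(466, Mul(-1, 15)) = Add(466, -15) = 451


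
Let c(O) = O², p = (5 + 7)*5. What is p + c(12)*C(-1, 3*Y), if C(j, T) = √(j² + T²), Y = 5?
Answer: 60 + 144*√226 ≈ 2224.8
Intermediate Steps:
p = 60 (p = 12*5 = 60)
C(j, T) = √(T² + j²)
p + c(12)*C(-1, 3*Y) = 60 + 12²*√((3*5)² + (-1)²) = 60 + 144*√(15² + 1) = 60 + 144*√(225 + 1) = 60 + 144*√226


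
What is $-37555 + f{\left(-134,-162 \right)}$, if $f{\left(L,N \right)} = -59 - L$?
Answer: $-37480$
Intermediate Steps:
$-37555 + f{\left(-134,-162 \right)} = -37555 - -75 = -37555 + \left(-59 + 134\right) = -37555 + 75 = -37480$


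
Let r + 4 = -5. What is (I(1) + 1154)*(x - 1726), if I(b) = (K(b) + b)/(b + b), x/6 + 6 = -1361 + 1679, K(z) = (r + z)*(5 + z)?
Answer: 165053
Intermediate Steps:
r = -9 (r = -4 - 5 = -9)
K(z) = (-9 + z)*(5 + z)
x = 1872 (x = -36 + 6*(-1361 + 1679) = -36 + 6*318 = -36 + 1908 = 1872)
I(b) = (-45 + b² - 3*b)/(2*b) (I(b) = ((-45 + b² - 4*b) + b)/(b + b) = (-45 + b² - 3*b)/((2*b)) = (-45 + b² - 3*b)*(1/(2*b)) = (-45 + b² - 3*b)/(2*b))
(I(1) + 1154)*(x - 1726) = ((½)*(-45 + 1² - 3*1)/1 + 1154)*(1872 - 1726) = ((½)*1*(-45 + 1 - 3) + 1154)*146 = ((½)*1*(-47) + 1154)*146 = (-47/2 + 1154)*146 = (2261/2)*146 = 165053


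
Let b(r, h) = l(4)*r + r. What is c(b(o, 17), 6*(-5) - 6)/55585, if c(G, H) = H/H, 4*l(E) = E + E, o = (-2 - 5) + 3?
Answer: 1/55585 ≈ 1.7990e-5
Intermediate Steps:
o = -4 (o = -7 + 3 = -4)
l(E) = E/2 (l(E) = (E + E)/4 = (2*E)/4 = E/2)
b(r, h) = 3*r (b(r, h) = ((1/2)*4)*r + r = 2*r + r = 3*r)
c(G, H) = 1
c(b(o, 17), 6*(-5) - 6)/55585 = 1/55585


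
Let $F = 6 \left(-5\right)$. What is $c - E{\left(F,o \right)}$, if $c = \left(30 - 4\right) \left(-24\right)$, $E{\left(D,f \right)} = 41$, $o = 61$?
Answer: $-665$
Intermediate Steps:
$F = -30$
$c = -624$ ($c = 26 \left(-24\right) = -624$)
$c - E{\left(F,o \right)} = -624 - 41 = -665$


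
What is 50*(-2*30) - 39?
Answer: -3039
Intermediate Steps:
50*(-2*30) - 39 = 50*(-1*60) - 39 = 50*(-60) - 39 = -3000 - 39 = -3039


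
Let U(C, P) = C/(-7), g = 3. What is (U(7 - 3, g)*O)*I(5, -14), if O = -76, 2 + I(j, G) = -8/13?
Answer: -10336/91 ≈ -113.58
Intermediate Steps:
I(j, G) = -34/13 (I(j, G) = -2 - 8/13 = -34/13)
U(C, P) = -C/7 (U(C, P) = C*(-⅐) = -C/7)
(U(7 - 3, g)*O)*I(5, -14) = (-(7 - 3)/7*(-76))*(-34/13) = (-⅐*4*(-76))*(-34/13) = -4/7*(-76)*(-34/13) = (304/7)*(-34/13) = -10336/91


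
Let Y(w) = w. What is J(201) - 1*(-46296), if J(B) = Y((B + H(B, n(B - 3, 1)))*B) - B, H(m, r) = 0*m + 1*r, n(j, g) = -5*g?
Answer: 85491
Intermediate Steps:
H(m, r) = r (H(m, r) = 0 + r = r)
J(B) = -B + B*(-5 + B) (J(B) = (B - 5*1)*B - B = (B - 5)*B - B = (-5 + B)*B - B = B*(-5 + B) - B = -B + B*(-5 + B))
J(201) - 1*(-46296) = 201*(-6 + 201) - 1*(-46296) = 201*195 + 46296 = 39195 + 46296 = 85491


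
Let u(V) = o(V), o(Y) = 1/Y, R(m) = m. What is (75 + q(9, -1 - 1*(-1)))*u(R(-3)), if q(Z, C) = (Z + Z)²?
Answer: -133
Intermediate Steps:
u(V) = 1/V
q(Z, C) = 4*Z² (q(Z, C) = (2*Z)² = 4*Z²)
(75 + q(9, -1 - 1*(-1)))*u(R(-3)) = (75 + 4*9²)/(-3) = (75 + 4*81)*(-⅓) = (75 + 324)*(-⅓) = 399*(-⅓) = -133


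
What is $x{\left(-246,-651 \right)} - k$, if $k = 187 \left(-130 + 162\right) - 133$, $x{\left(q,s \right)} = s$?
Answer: $-6502$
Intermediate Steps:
$k = 5851$ ($k = 187 \cdot 32 - 133 = 5984 - 133 = 5851$)
$x{\left(-246,-651 \right)} - k = -651 - 5851 = -6502$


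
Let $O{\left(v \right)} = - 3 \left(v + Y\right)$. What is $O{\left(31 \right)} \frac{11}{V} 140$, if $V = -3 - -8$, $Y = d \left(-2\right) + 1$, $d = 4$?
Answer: $-22176$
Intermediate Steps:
$Y = -7$ ($Y = 4 \left(-2\right) + 1 = -8 + 1 = -7$)
$V = 5$ ($V = -3 + 8 = 5$)
$O{\left(v \right)} = 21 - 3 v$ ($O{\left(v \right)} = - 3 \left(v - 7\right) = - 3 \left(-7 + v\right) = 21 - 3 v$)
$O{\left(31 \right)} \frac{11}{V} 140 = \left(21 - 93\right) \frac{11}{5} \cdot 140 = \left(21 - 93\right) 11 \cdot \frac{1}{5} \cdot 140 = \left(-72\right) \frac{11}{5} \cdot 140 = \left(- \frac{792}{5}\right) 140 = -22176$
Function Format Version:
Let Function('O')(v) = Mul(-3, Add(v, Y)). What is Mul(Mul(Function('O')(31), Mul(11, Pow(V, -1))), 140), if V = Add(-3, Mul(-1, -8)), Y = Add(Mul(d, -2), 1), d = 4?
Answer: -22176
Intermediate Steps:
Y = -7 (Y = Add(Mul(4, -2), 1) = Add(-8, 1) = -7)
V = 5 (V = Add(-3, 8) = 5)
Function('O')(v) = Add(21, Mul(-3, v)) (Function('O')(v) = Mul(-3, Add(v, -7)) = Mul(-3, Add(-7, v)) = Add(21, Mul(-3, v)))
Mul(Mul(Function('O')(31), Mul(11, Pow(V, -1))), 140) = Mul(Mul(Add(21, Mul(-3, 31)), Mul(11, Pow(5, -1))), 140) = Mul(Mul(Add(21, -93), Mul(11, Rational(1, 5))), 140) = Mul(Mul(-72, Rational(11, 5)), 140) = Mul(Rational(-792, 5), 140) = -22176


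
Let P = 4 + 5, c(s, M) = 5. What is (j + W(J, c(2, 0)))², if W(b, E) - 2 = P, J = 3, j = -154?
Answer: 20449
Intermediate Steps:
P = 9
W(b, E) = 11 (W(b, E) = 2 + 9 = 11)
(j + W(J, c(2, 0)))² = (-154 + 11)² = (-143)² = 20449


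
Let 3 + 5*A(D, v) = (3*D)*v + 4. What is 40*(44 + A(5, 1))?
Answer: 1888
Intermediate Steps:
A(D, v) = ⅕ + 3*D*v/5 (A(D, v) = -⅗ + ((3*D)*v + 4)/5 = -⅗ + (3*D*v + 4)/5 = -⅗ + (4 + 3*D*v)/5 = -⅗ + (⅘ + 3*D*v/5) = ⅕ + 3*D*v/5)
40*(44 + A(5, 1)) = 40*(44 + (⅕ + (⅗)*5*1)) = 40*(44 + (⅕ + 3)) = 40*(44 + 16/5) = 40*(236/5) = 1888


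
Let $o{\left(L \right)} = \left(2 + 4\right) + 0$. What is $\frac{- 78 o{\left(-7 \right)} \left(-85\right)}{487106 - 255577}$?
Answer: $\frac{39780}{231529} \approx 0.17181$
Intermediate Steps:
$o{\left(L \right)} = 6$ ($o{\left(L \right)} = 6 + 0 = 6$)
$\frac{- 78 o{\left(-7 \right)} \left(-85\right)}{487106 - 255577} = \frac{\left(-78\right) 6 \left(-85\right)}{487106 - 255577} = \frac{\left(-468\right) \left(-85\right)}{231529} = 39780 \cdot \frac{1}{231529} = \frac{39780}{231529}$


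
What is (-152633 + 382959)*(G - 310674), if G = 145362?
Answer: -38075651712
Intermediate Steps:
(-152633 + 382959)*(G - 310674) = (-152633 + 382959)*(145362 - 310674) = 230326*(-165312) = -38075651712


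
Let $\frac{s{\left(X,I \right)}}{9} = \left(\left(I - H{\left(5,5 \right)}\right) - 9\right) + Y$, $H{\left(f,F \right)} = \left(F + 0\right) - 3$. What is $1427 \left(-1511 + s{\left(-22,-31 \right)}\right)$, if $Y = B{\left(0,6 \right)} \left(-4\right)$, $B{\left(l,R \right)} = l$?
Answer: $-2695603$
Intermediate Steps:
$H{\left(f,F \right)} = -3 + F$ ($H{\left(f,F \right)} = F - 3 = -3 + F$)
$Y = 0$ ($Y = 0 \left(-4\right) = 0$)
$s{\left(X,I \right)} = -99 + 9 I$ ($s{\left(X,I \right)} = 9 \left(\left(\left(I - \left(-3 + 5\right)\right) - 9\right) + 0\right) = 9 \left(\left(\left(I - 2\right) - 9\right) + 0\right) = 9 \left(\left(\left(-2 + I\right) - 9\right) + 0\right) = 9 \left(\left(-11 + I\right) + 0\right) = 9 \left(-11 + I\right) = -99 + 9 I$)
$1427 \left(-1511 + s{\left(-22,-31 \right)}\right) = 1427 \left(-1511 + \left(-99 + 9 \left(-31\right)\right)\right) = 1427 \left(-1511 - 378\right) = 1427 \left(-1889\right) = -2695603$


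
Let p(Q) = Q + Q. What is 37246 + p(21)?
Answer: 37288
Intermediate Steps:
p(Q) = 2*Q
37246 + p(21) = 37246 + 2*21 = 37246 + 42 = 37288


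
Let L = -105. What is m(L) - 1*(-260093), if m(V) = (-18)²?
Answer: 260417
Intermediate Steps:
m(V) = 324
m(L) - 1*(-260093) = 324 - 1*(-260093) = 324 + 260093 = 260417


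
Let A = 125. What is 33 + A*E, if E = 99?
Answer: 12408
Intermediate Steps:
33 + A*E = 33 + 125*99 = 33 + 12375 = 12408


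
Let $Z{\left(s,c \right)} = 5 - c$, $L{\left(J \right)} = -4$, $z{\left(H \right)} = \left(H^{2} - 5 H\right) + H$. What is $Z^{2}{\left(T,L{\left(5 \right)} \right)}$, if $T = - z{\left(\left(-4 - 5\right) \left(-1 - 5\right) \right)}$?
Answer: $81$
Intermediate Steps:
$z{\left(H \right)} = H^{2} - 4 H$
$T = -2700$ ($T = - \left(-4 - 5\right) \left(-1 - 5\right) \left(-4 + \left(-4 - 5\right) \left(-1 - 5\right)\right) = - \left(-9\right) \left(-6\right) \left(-4 - -54\right) = - 54 \left(-4 + 54\right) = - 54 \cdot 50 = \left(-1\right) 2700 = -2700$)
$Z^{2}{\left(T,L{\left(5 \right)} \right)} = \left(5 - -4\right)^{2} = \left(5 + 4\right)^{2} = 9^{2} = 81$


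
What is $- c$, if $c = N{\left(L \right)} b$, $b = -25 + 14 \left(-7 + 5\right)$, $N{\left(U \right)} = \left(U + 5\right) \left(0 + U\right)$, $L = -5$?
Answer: $0$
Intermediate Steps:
$N{\left(U \right)} = U \left(5 + U\right)$ ($N{\left(U \right)} = \left(5 + U\right) U = U \left(5 + U\right)$)
$b = -53$ ($b = -25 + 14 \left(-2\right) = -25 - 28 = -53$)
$c = 0$ ($c = - 5 \left(5 - 5\right) \left(-53\right) = \left(-5\right) 0 \left(-53\right) = 0 \left(-53\right) = 0$)
$- c = \left(-1\right) 0 = 0$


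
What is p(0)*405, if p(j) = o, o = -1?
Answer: -405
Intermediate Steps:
p(j) = -1
p(0)*405 = -1*405 = -405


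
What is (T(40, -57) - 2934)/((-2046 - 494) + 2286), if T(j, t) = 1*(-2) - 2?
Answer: 1469/127 ≈ 11.567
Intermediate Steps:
T(j, t) = -4 (T(j, t) = -2 - 2 = -4)
(T(40, -57) - 2934)/((-2046 - 494) + 2286) = (-4 - 2934)/((-2046 - 494) + 2286) = -2938/(-2540 + 2286) = -2938/(-254) = -2938*(-1/254) = 1469/127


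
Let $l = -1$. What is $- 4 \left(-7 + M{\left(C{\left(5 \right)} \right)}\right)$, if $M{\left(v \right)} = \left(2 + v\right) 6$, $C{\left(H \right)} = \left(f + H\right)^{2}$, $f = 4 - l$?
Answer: $-2420$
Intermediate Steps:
$f = 5$ ($f = 4 - -1 = 4 + 1 = 5$)
$C{\left(H \right)} = \left(5 + H\right)^{2}$
$M{\left(v \right)} = 12 + 6 v$
$- 4 \left(-7 + M{\left(C{\left(5 \right)} \right)}\right) = - 4 \left(-7 + \left(12 + 6 \left(5 + 5\right)^{2}\right)\right) = - 4 \left(-7 + \left(12 + 6 \cdot 10^{2}\right)\right) = - 4 \left(-7 + \left(12 + 6 \cdot 100\right)\right) = - 4 \left(-7 + \left(12 + 600\right)\right) = - 4 \left(-7 + 612\right) = \left(-4\right) 605 = -2420$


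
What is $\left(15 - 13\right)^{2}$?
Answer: $4$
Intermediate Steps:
$\left(15 - 13\right)^{2} = 2^{2} = 4$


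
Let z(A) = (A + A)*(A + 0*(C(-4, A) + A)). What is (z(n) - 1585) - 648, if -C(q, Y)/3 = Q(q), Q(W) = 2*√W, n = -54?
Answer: 3599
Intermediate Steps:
C(q, Y) = -6*√q
z(A) = 2*A² (z(A) = (A + A)*(A + 0*(-12*I + A)) = (2*A)*(A + 0*(-12*I + A)) = (2*A)*(A + 0*(A - 12*I)) = (2*A)*(A + 0) = (2*A)*A = 2*A²)
(z(n) - 1585) - 648 = (2*(-54)² - 1585) - 648 = (2*2916 - 1585) - 648 = (5832 - 1585) - 648 = 4247 - 648 = 3599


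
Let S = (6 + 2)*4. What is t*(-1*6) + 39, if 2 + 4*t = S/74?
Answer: 1530/37 ≈ 41.351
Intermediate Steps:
S = 32 (S = 8*4 = 32)
t = -29/74 (t = -½ + (32/74)/4 = -½ + (32*(1/74))/4 = -½ + (¼)*(16/37) = -½ + 4/37 = -29/74 ≈ -0.39189)
t*(-1*6) + 39 = -(-29)*6/74 + 39 = -29/74*(-6) + 39 = 87/37 + 39 = 1530/37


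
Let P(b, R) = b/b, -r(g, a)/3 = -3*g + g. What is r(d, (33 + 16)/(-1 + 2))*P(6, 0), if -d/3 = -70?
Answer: 1260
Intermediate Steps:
d = 210 (d = -3*(-70) = 210)
r(g, a) = 6*g (r(g, a) = -3*(-3*g + g) = -(-6)*g = 6*g)
P(b, R) = 1
r(d, (33 + 16)/(-1 + 2))*P(6, 0) = (6*210)*1 = 1260*1 = 1260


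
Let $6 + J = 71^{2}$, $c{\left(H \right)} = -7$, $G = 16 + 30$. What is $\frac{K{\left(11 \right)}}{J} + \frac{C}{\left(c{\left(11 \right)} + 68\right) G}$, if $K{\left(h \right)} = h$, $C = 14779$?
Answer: $\frac{74443131}{14128210} \approx 5.2691$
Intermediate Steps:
$G = 46$
$J = 5035$ ($J = -6 + 71^{2} = -6 + 5041 = 5035$)
$\frac{K{\left(11 \right)}}{J} + \frac{C}{\left(c{\left(11 \right)} + 68\right) G} = \frac{11}{5035} + \frac{14779}{\left(-7 + 68\right) 46} = 11 \cdot \frac{1}{5035} + \frac{14779}{61 \cdot 46} = \frac{11}{5035} + \frac{14779}{2806} = \frac{74443131}{14128210}$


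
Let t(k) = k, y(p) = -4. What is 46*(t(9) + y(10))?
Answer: 230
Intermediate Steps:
46*(t(9) + y(10)) = 46*(9 - 4) = 46*5 = 230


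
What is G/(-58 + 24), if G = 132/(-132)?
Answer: 1/34 ≈ 0.029412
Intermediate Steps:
G = -1 (G = 132*(-1/132) = -1)
G/(-58 + 24) = -1/(-58 + 24) = -1/(-34) = -1*(-1/34) = 1/34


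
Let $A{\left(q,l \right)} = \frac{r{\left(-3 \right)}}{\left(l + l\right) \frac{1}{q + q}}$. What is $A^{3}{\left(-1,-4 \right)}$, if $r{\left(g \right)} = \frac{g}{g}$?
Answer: $\frac{1}{64} \approx 0.015625$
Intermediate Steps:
$r{\left(g \right)} = 1$
$A{\left(q,l \right)} = \frac{q}{l}$ ($A{\left(q,l \right)} = 1 \frac{1}{\left(l + l\right) \frac{1}{q + q}} = 1 \frac{1}{2 l \frac{1}{2 q}} = 1 \frac{1}{l \frac{1}{q}} = 1 \frac{q}{l} = \frac{q}{l}$)
$A^{3}{\left(-1,-4 \right)} = \left(- \frac{1}{-4}\right)^{3} = \left(\left(-1\right) \left(- \frac{1}{4}\right)\right)^{3} = \left(\frac{1}{4}\right)^{3} = \frac{1}{64}$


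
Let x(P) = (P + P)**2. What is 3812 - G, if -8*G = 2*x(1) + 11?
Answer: 30515/8 ≈ 3814.4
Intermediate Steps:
x(P) = 4*P**2 (x(P) = (2*P)**2 = 4*P**2)
G = -19/8 (G = -(2*(4*1**2) + 11)/8 = -(2*(4*1) + 11)/8 = -(2*4 + 11)/8 = -(8 + 11)/8 = -1/8*19 = -19/8 ≈ -2.3750)
3812 - G = 3812 - 1*(-19/8) = 3812 + 19/8 = 30515/8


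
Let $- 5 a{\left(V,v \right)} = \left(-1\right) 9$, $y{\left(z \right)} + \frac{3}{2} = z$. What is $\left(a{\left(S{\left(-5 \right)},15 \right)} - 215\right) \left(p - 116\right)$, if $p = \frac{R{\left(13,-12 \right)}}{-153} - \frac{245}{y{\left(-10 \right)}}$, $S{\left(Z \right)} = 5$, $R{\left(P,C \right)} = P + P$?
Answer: $\frac{355864912}{17595} \approx 20225.0$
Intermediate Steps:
$y{\left(z \right)} = - \frac{3}{2} + z$
$R{\left(P,C \right)} = 2 P$
$p = \frac{74372}{3519}$ ($p = \frac{2 \cdot 13}{-153} - \frac{245}{- \frac{3}{2} - 10} = 26 \left(- \frac{1}{153}\right) - \frac{245}{- \frac{23}{2}} = - \frac{26}{153} - - \frac{490}{23} = - \frac{26}{153} + \frac{490}{23} = \frac{74372}{3519} \approx 21.134$)
$a{\left(V,v \right)} = \frac{9}{5}$ ($a{\left(V,v \right)} = - \frac{\left(-1\right) 9}{5} = \left(- \frac{1}{5}\right) \left(-9\right) = \frac{9}{5}$)
$\left(a{\left(S{\left(-5 \right)},15 \right)} - 215\right) \left(p - 116\right) = \left(\frac{9}{5} - 215\right) \left(\frac{74372}{3519} - 116\right) = \left(- \frac{1066}{5}\right) \left(- \frac{333832}{3519}\right) = \frac{355864912}{17595}$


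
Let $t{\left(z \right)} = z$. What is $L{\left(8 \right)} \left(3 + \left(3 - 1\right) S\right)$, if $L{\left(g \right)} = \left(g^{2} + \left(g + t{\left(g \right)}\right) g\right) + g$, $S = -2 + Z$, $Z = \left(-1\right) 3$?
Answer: $-1400$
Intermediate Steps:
$Z = -3$
$S = -5$ ($S = -2 - 3 = -5$)
$L{\left(g \right)} = g + 3 g^{2}$ ($L{\left(g \right)} = \left(g^{2} + \left(g + g\right) g\right) + g = \left(g^{2} + 2 g g\right) + g = \left(g^{2} + 2 g^{2}\right) + g = 3 g^{2} + g = g + 3 g^{2}$)
$L{\left(8 \right)} \left(3 + \left(3 - 1\right) S\right) = 8 \left(1 + 3 \cdot 8\right) \left(3 + \left(3 - 1\right) \left(-5\right)\right) = 8 \left(1 + 24\right) \left(3 + 2 \left(-5\right)\right) = 8 \cdot 25 \left(3 - 10\right) = 200 \left(-7\right) = -1400$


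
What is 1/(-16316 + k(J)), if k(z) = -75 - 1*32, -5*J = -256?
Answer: -1/16423 ≈ -6.0890e-5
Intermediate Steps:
J = 256/5 (J = -1/5*(-256) = 256/5 ≈ 51.200)
k(z) = -107 (k(z) = -75 - 32 = -107)
1/(-16316 + k(J)) = 1/(-16316 - 107) = 1/(-16423) = -1/16423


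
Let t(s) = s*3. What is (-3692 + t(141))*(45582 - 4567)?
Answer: -134078035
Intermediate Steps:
t(s) = 3*s
(-3692 + t(141))*(45582 - 4567) = (-3692 + 3*141)*(45582 - 4567) = (-3692 + 423)*41015 = -3269*41015 = -134078035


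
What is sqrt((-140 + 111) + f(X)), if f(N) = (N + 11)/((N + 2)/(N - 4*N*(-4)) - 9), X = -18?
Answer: I*sqrt(38630)/37 ≈ 5.312*I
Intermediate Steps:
f(N) = (11 + N)/(-9 + (2 + N)/(17*N)) (f(N) = (11 + N)/((2 + N)/(N + 16*N) - 9) = (11 + N)/((2 + N)/((17*N)) - 9) = (11 + N)/((2 + N)*(1/(17*N)) - 9) = (11 + N)/((2 + N)/(17*N) - 9) = (11 + N)/(-9 + (2 + N)/(17*N)))
sqrt((-140 + 111) + f(X)) = sqrt((-140 + 111) - 17*(-18)*(11 - 18)/(-2 + 152*(-18))) = sqrt(-29 - 17*(-18)*(-7)/(-2 - 2736)) = sqrt(-29 - 17*(-18)*(-7)/(-2738)) = sqrt(-29 - 17*(-18)*(-1/2738)*(-7)) = sqrt(-29 + 1071/1369) = sqrt(-38630/1369) = I*sqrt(38630)/37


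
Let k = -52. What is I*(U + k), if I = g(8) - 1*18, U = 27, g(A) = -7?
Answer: 625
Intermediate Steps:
I = -25 (I = -7 - 1*18 = -7 - 18 = -25)
I*(U + k) = -25*(27 - 52) = -25*(-25) = 625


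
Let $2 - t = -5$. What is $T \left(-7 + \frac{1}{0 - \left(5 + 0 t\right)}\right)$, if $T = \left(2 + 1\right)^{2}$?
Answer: $- \frac{324}{5} \approx -64.8$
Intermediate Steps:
$t = 7$ ($t = 2 - -5 = 2 + 5 = 7$)
$T = 9$ ($T = 3^{2} = 9$)
$T \left(-7 + \frac{1}{0 - \left(5 + 0 t\right)}\right) = 9 \left(-7 + \frac{1}{0 + \left(-5 + 0 \cdot 7\right)}\right) = 9 \left(-7 + \frac{1}{0 + \left(-5 + 0\right)}\right) = 9 \left(-7 + \frac{1}{0 - 5}\right) = 9 \left(-7 + \frac{1}{-5}\right) = 9 \left(-7 - \frac{1}{5}\right) = 9 \left(- \frac{36}{5}\right) = - \frac{324}{5}$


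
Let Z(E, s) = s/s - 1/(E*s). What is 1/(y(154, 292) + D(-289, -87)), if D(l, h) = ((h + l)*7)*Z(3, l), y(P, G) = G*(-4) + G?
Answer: -867/3044068 ≈ -0.00028482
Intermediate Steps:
y(P, G) = -3*G (y(P, G) = -4*G + G = -3*G)
Z(E, s) = 1 - 1/(E*s)
D(l, h) = (1 - 1/(3*l))*(7*h + 7*l) (D(l, h) = ((h + l)*7)*(1 - 1/(3*l)) = (7*h + 7*l)*(1 - 1*⅓/l) = (7*h + 7*l)*(1 - 1/(3*l)) = (1 - 1/(3*l))*(7*h + 7*l))
1/(y(154, 292) + D(-289, -87)) = 1/(-3*292 + (7/3)*(-1 + 3*(-289))*(-87 - 289)/(-289)) = 1/(-876 + (7/3)*(-1/289)*(-1 - 867)*(-376)) = 1/(-876 + (7/3)*(-1/289)*(-868)*(-376)) = 1/(-876 - 2284576/867) = 1/(-3044068/867) = -867/3044068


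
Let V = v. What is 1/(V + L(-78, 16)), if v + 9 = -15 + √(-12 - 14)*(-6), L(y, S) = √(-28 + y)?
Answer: -I/(√106 - 6*√26 + 24*I) ≈ -0.024291 + 0.020544*I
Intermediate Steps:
v = -24 - 6*I*√26 (v = -9 + (-15 + √(-12 - 14)*(-6)) = -9 + (-15 + √(-26)*(-6)) = -9 + (-15 + (I*√26)*(-6)) = -9 + (-15 - 6*I*√26) = -24 - 6*I*√26 ≈ -24.0 - 30.594*I)
V = -24 - 6*I*√26 ≈ -24.0 - 30.594*I
1/(V + L(-78, 16)) = 1/((-24 - 6*I*√26) + √(-28 - 78)) = 1/((-24 - 6*I*√26) + √(-106)) = 1/((-24 - 6*I*√26) + I*√106) = 1/(-24 + I*√106 - 6*I*√26)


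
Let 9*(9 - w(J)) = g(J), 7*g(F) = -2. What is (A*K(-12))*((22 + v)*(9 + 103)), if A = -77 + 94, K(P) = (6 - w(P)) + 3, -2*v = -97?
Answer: -12784/3 ≈ -4261.3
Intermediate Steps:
v = 97/2 (v = -½*(-97) = 97/2 ≈ 48.500)
g(F) = -2/7 (g(F) = (⅐)*(-2) = -2/7)
w(J) = 569/63 (w(J) = 9 - ⅑*(-2/7) = 9 + 2/63 = 569/63)
K(P) = -2/63 (K(P) = (6 - 1*569/63) + 3 = (6 - 569/63) + 3 = -191/63 + 3 = -2/63)
A = 17
(A*K(-12))*((22 + v)*(9 + 103)) = (17*(-2/63))*((22 + 97/2)*(9 + 103)) = -799*112/21 = -34/63*7896 = -12784/3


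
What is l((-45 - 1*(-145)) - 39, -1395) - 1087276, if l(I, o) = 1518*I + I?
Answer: -994617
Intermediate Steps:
l(I, o) = 1519*I
l((-45 - 1*(-145)) - 39, -1395) - 1087276 = 1519*((-45 - 1*(-145)) - 39) - 1087276 = 1519*((-45 + 145) - 39) - 1087276 = 1519*(100 - 39) - 1087276 = 1519*61 - 1087276 = 92659 - 1087276 = -994617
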